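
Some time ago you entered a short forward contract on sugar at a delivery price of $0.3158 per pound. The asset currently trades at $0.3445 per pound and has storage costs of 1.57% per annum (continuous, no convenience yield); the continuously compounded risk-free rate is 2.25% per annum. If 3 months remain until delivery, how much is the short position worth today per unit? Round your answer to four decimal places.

-$0.0318 per pound

Current fair forward for the remaining 3 months: F = S·e^((r + u)·T), (r + u) = 0.0225 + 0.0157 = 0.0382
F = 0.3445 · e^(0.0382 × 3/12) = 0.3445 × 1.009596 = 0.3478
Value of long forward = (F − K)·e^(−rT) = (0.3478 − 0.3158) · e^(−0.0225·3/12)
= 0.0320 × 0.994391 = 0.0318
Short position value = −(long value) = -$0.0318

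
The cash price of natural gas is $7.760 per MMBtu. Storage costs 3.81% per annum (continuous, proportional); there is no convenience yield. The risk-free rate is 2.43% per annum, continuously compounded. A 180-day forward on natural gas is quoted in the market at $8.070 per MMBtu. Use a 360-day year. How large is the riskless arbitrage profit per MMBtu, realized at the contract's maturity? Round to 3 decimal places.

Fair forward: F* = S·e^(carry·T), with carry = (r + u) = 0.0243 + 0.0381 = 0.0624
F* = 7.760 · e^(0.0624 × 180/360) = 7.760 · e^0.031200 = 7.760 × 1.031692 = $8.0059
Market $8.070 > fair $8.0059: forward overpriced → cash-and-carry (buy spot, short the forward).
At maturity, profit = |F_mkt − F*| = |8.070 − 8.0059| = $0.064 per MMBtu

$0.064 per MMBtu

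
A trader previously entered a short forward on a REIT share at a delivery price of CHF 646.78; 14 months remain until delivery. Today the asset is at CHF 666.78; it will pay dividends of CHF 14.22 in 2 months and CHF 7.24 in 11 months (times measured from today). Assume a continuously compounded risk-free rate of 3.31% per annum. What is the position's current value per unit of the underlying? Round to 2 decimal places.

-CHF 23.33

PV(remaining dividends) I = 14.22·e^(−0.0331·2/12) + 7.24·e^(−0.0331·11/12) = 21.1654
Current forward F = (S − I)·e^(rT) = (666.78 − 21.1654)·e^(0.0331·14/12) = 645.6146 × 1.039372 = 671.0337
Value (long) = (F − K)·e^(−rT) = (671.0337 − 646.78) × 0.962119 = 23.3349
Short position value = −(long value) = -CHF 23.33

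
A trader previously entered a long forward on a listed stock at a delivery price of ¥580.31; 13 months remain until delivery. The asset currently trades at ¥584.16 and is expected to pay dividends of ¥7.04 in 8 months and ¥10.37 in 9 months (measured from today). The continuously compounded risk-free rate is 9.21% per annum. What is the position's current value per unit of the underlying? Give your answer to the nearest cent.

PV(remaining dividends) I = 7.04·e^(−0.0921·8/12) + 10.37·e^(−0.0921·9/12) = 16.2986
Current forward F = (S − I)·e^(rT) = (584.16 − 16.2986)·e^(0.0921·13/12) = 567.8614 × 1.104922 = 627.4426
Value (long) = (F − K)·e^(−rT) = (627.4426 − 580.31) × 0.905041 = 42.6569
Value = ¥42.66

¥42.66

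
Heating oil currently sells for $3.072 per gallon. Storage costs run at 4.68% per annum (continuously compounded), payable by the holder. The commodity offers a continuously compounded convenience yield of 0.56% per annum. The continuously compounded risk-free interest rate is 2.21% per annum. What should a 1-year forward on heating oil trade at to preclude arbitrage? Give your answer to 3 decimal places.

$3.273 per gallon

Net carry = r + u − y = 0.0221 + 0.0468 − 0.0056 = 0.0633
F = S·e^((r+u−y)T) = 3.072 · e^(0.0633 × 1) = 3.072 · e^0.063300
= 3.072 × 1.065346 = $3.273 per gallon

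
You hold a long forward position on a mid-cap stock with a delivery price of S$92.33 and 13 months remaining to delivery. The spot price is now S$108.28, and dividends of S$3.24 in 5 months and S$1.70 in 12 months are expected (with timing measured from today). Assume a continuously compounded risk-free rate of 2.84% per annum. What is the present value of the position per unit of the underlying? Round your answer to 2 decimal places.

S$13.89

PV(remaining dividends) I = 3.24·e^(−0.0284·5/12) + 1.70·e^(−0.0284·12/12) = 4.8543
Current forward F = (S − I)·e^(rT) = (108.28 − 4.8543)·e^(0.0284·13/12) = 103.4257 × 1.031245 = 106.6572
Value (long) = (F − K)·e^(−rT) = (106.6572 − 92.33) × 0.969702 = 13.8931
Value = S$13.89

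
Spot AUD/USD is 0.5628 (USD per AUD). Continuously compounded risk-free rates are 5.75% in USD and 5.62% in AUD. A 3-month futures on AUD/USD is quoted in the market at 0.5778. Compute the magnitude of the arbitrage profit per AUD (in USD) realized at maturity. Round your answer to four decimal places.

Fair futures: F* = S·e^(carry·T), with carry = (r_USD − r_AUD) = 0.0575 − 0.0562 = 0.0013
F* = 0.5628 · e^(0.0013 × 3/12) = 0.5628 · e^0.000325 = 0.5628 × 1.000325 = 0.5630
Market 0.5778 > fair 0.5630: forward overpriced → cash-and-carry (buy spot, short the forward).
At maturity, profit = |F_mkt − F*| = |0.5778 − 0.5630| = 0.0148 per AUD (in USD)

0.0148 per AUD (in USD)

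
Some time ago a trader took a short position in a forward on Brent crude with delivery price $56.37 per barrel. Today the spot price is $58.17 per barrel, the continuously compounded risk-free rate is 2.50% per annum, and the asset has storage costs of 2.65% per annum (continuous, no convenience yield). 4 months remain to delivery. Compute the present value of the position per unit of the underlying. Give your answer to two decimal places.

-$2.78 per barrel

Current fair forward for the remaining 4 months: F = S·e^((r + u)·T), (r + u) = 0.0250 + 0.0265 = 0.0515
F = 58.17 · e^(0.0515 × 4/12) = 58.17 × 1.017315 = 59.1772
Value of long forward = (F − K)·e^(−rT) = (59.1772 − 56.37) · e^(−0.0250·4/12)
= 2.8072 × 0.991701 = 2.78
Short position value = −(long value) = -$2.78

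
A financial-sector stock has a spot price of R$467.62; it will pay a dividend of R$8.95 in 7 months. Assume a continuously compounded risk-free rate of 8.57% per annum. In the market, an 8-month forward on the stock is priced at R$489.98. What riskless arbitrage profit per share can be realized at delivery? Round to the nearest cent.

R$3.88 per share

PV(dividends) I = 8.95·e^(−0.0857·7/12) = 8.5136
Fair forward F* = (S − I)·e^(rT) = (467.62 − 8.5136)·e^0.057133 = 459.1064 × 1.058797 = 486.1005
Market R$489.98 > fair 486.1005: forward overpriced → cash-and-carry (borrow at r, buy the stock and collect the dividends, short the forward).
Profit at T = |F_mkt − F*| = |489.98 − 486.1005| = R$3.88 per share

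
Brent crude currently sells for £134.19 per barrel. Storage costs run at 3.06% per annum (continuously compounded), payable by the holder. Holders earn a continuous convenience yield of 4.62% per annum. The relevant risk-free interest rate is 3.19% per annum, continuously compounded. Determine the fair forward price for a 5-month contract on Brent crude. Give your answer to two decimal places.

Net carry = r + u − y = 0.0319 + 0.0306 − 0.0462 = 0.0163
F = S·e^((r+u−y)T) = 134.19 · e^(0.0163 × 5/12) = 134.19 · e^0.006792
= 134.19 × 1.006815 = £135.10 per barrel

£135.10 per barrel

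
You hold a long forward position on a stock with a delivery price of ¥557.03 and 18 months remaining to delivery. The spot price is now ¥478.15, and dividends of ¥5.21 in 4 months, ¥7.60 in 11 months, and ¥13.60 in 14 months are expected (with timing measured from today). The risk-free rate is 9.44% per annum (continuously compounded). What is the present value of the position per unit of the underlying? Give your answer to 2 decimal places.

PV(remaining dividends) I = 5.21·e^(−0.0944·4/12) + 7.60·e^(−0.0944·11/12) + 13.60·e^(−0.0944·14/12) = 24.2003
Current forward F = (S − I)·e^(rT) = (478.15 − 24.2003)·e^(0.0944·18/12) = 453.9497 × 1.152116 = 523.0027
Value (long) = (F − K)·e^(−rT) = (523.0027 − 557.03) × 0.867968 = -29.5346
Value = -¥29.53

-¥29.53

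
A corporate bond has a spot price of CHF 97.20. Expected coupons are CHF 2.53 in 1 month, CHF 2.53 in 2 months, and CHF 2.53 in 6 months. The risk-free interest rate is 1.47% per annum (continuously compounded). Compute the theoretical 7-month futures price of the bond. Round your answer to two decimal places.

CHF 90.41

PV(coupons) I = 2.53·e^(−0.0147·1/12) + 2.53·e^(−0.0147·2/12) + 2.53·e^(−0.0147·6/12)
I = 2.5269 + 2.5238 + 2.5115 = 7.5622
F = (S − I)·e^(rT) = (97.20 − 7.5622) · e^(0.0147·7/12)
= 89.6378 · e^0.008575 = 89.6378 × 1.008612 = CHF 90.41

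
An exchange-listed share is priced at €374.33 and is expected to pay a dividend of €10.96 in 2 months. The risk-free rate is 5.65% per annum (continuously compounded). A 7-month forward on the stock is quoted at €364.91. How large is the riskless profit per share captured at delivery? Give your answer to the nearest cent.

€10.74 per share

PV(dividends) I = 10.96·e^(−0.0565·2/12) = 10.8573
Fair forward F* = (S − I)·e^(rT) = (374.33 − 10.8573)·e^0.032958 = 363.4727 × 1.033507 = 375.6516
Market €364.91 < fair 375.6516: forward underpriced → reverse cash-and-carry (short the stock, invest proceeds at r, pay the dividends, go long the forward).
Profit at T = |F_mkt − F*| = |364.91 − 375.6516| = €10.74 per share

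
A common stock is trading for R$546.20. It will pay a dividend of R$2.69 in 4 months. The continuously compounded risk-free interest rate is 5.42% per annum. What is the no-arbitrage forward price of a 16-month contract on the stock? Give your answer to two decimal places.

R$584.29

PV(dividends) I = 2.69·e^(−0.0542·4/12)
I = 2.6418
F = (S − I)·e^(rT) = (546.20 − 2.6418) · e^(0.0542·16/12)
= 543.5582 · e^0.072267 = 543.5582 × 1.074942 = R$584.29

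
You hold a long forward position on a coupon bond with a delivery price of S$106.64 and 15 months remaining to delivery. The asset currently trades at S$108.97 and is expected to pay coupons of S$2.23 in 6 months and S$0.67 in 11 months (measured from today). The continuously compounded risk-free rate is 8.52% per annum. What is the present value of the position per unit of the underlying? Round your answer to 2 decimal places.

PV(remaining coupons) I = 2.23·e^(−0.0852·6/12) + 0.67·e^(−0.0852·11/12) = 2.7567
Current forward F = (S − I)·e^(rT) = (108.97 − 2.7567)·e^(0.0852·15/12) = 106.2133 × 1.112378 = 118.1493
Value (long) = (F − K)·e^(−rT) = (118.1493 − 106.64) × 0.898975 = 10.3466
Value = S$10.35

S$10.35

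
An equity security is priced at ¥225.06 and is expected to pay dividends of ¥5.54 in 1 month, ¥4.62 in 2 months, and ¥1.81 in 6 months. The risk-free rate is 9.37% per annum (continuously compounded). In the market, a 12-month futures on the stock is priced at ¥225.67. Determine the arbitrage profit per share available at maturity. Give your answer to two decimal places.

PV(dividends) I = 5.54·e^(−0.0937·1/12) + 4.62·e^(−0.0937·2/12) + 1.81·e^(−0.0937·6/12) = 11.7725
Fair futures F* = (S − I)·e^(rT) = (225.06 − 11.7725)·e^0.093700 = 213.2875 × 1.098230 = 234.2387
Market ¥225.67 < fair 234.2387: forward underpriced → reverse cash-and-carry (short the stock, invest proceeds at r, pay the dividends, go long the forward).
Profit at T = |F_mkt − F*| = |225.67 − 234.2387| = ¥8.57 per share

¥8.57 per share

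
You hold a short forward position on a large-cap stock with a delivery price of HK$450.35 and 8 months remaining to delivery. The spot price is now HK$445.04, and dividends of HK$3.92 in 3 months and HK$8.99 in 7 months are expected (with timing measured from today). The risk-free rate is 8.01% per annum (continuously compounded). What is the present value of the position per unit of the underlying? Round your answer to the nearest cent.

PV(remaining dividends) I = 3.92·e^(−0.0801·3/12) + 8.99·e^(−0.0801·7/12) = 12.4219
Current forward F = (S − I)·e^(rT) = (445.04 − 12.4219)·e^(0.0801·8/12) = 432.6181 × 1.054852 = 456.3481
Value (long) = (F − K)·e^(−rT) = (456.3481 − 450.35) × 0.948001 = 5.6862
Short position value = −(long value) = -HK$5.69

-HK$5.69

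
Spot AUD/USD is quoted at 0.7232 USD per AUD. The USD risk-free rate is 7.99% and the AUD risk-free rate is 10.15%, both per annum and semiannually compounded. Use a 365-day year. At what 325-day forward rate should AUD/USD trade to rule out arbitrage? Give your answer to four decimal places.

0.7100

By covered interest parity, F = S · (1+r_USD/2)^(2T) / (1+r_AUD/2)^(2T)
= 0.7232 × 1.072250 / 1.092161 = 0.7232 × 0.981769
F = 0.7100 USD per AUD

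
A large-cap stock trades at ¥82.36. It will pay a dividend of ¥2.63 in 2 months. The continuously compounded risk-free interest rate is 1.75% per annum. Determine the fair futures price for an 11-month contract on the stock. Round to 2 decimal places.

PV(dividends) I = 2.63·e^(−0.0175·2/12)
I = 2.6223
F = (S − I)·e^(rT) = (82.36 − 2.6223) · e^(0.0175·11/12)
= 79.7377 · e^0.016042 = 79.7377 × 1.016171 = ¥81.03

¥81.03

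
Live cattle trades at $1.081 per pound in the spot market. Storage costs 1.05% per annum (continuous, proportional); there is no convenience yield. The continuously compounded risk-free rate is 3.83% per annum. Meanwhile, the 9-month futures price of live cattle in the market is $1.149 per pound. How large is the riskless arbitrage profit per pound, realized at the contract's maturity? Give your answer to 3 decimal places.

$0.028 per pound

Fair futures: F* = S·e^(carry·T), with carry = (r + u) = 0.0383 + 0.0105 = 0.0488
F* = 1.081 · e^(0.0488 × 9/12) = 1.081 · e^0.036600 = 1.081 × 1.037278 = $1.1213
Market $1.149 > fair $1.1213: forward overpriced → cash-and-carry (buy spot, short the forward).
At maturity, profit = |F_mkt − F*| = |1.149 − 1.1213| = $0.028 per pound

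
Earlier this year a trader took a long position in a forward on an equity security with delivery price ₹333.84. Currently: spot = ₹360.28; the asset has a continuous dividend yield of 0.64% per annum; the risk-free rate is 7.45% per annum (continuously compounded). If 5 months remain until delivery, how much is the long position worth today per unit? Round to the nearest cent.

₹35.68

Current fair forward for the remaining 5 months: F = S·e^((r − q)·T), (r − q) = 0.0745 − 0.0064 = 0.0681
F = 360.28 · e^(0.0681 × 5/12) = 360.28 × 1.028781 = 370.6492
Value of long forward = (F − K)·e^(−rT) = (370.6492 − 333.84) · e^(−0.0745·5/12)
= 36.8092 × 0.969435 = 35.68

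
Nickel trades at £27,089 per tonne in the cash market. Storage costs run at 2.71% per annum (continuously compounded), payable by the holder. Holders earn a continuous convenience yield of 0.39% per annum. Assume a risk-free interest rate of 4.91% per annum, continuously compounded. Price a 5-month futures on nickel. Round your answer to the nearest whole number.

£27,917 per tonne

Net carry = r + u − y = 0.0491 + 0.0271 − 0.0039 = 0.0723
F = S·e^((r+u−y)T) = 27089 · e^(0.0723 × 5/12) = 27089 · e^0.030125
= 27089 × 1.030583 = £27,917 per tonne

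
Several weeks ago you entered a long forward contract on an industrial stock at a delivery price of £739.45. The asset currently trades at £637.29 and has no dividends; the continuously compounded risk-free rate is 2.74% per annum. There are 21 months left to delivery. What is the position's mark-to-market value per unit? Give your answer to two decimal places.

-£67.54

Current fair forward for the remaining 21 months: F = S·e^(r·T), r = 0.0274
F = 637.29 · e^(0.0274 × 21/12) = 637.29 × 1.049118 = 668.5924
Value of long forward = (F − K)·e^(−rT) = (668.5924 − 739.45) · e^(−0.0274·21/12)
= -70.8576 × 0.953181 = -67.54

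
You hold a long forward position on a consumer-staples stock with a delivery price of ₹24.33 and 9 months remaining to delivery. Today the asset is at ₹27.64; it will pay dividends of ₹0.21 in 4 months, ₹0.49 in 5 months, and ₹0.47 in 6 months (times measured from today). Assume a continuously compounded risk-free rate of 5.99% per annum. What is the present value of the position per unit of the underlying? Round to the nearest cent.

PV(remaining dividends) I = 0.21·e^(−0.0599·4/12) + 0.49·e^(−0.0599·5/12) + 0.47·e^(−0.0599·6/12) = 1.1399
Current forward F = (S − I)·e^(rT) = (27.64 − 1.1399)·e^(0.0599·9/12) = 26.5001 × 1.045949 = 27.7178
Value (long) = (F − K)·e^(−rT) = (27.7178 − 24.33) × 0.956069 = 3.2390
Value = ₹3.24

₹3.24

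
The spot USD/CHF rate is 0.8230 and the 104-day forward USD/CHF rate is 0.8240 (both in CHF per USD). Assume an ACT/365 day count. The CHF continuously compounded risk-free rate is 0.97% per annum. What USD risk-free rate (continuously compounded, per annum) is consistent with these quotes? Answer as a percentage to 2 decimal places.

F = S·e^((r_CHF − r_USD)T) ⇒ r_USD = r_CHF − ln(F/S)/T
ln(0.8240/0.8230) = 0.001214; /(104/365) = 0.004261
r_USD = 0.0097 − 0.004261 = 0.005439
r_USD = 0.54%

0.54%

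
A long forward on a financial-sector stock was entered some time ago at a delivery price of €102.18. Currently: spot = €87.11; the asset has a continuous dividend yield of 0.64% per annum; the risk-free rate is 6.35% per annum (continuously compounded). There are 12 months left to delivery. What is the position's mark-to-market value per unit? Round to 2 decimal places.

Current fair forward for the remaining 12 months: F = S·e^((r − q)·T), (r − q) = 0.0635 − 0.0064 = 0.0571
F = 87.11 · e^(0.0571 × 12/12) = 87.11 × 1.058762 = 92.2288
Value of long forward = (F − K)·e^(−rT) = (92.2288 − 102.18) · e^(−0.0635·12/12)
= -9.9512 × 0.938474 = -9.34

-€9.34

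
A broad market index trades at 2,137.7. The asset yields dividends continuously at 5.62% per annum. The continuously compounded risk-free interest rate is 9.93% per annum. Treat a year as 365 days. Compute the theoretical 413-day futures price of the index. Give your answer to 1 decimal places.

2,244.5

F = S·e^((r − q)T) = 2137.7 · e^((0.0993 − 0.0562) × 413/365)
= 2137.7 · e^0.048768 = 2137.7 × 1.049977
F = 2,244.5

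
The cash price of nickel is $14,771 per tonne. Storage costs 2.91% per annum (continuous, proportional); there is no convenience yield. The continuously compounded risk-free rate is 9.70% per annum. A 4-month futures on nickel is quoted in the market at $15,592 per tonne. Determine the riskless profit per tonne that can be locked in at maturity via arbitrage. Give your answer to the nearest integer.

$187 per tonne

Fair futures: F* = S·e^(carry·T), with carry = (r + u) = 0.0970 + 0.0291 = 0.1261
F* = 14771 · e^(0.1261 × 4/12) = 14771 · e^0.042033 = 14771 × 1.042929 = $15405.1043
Market $15592 > fair $15405.1043: forward overpriced → cash-and-carry (buy spot, short the forward).
At maturity, profit = |F_mkt − F*| = |15592 − 15405.1043| = $187 per tonne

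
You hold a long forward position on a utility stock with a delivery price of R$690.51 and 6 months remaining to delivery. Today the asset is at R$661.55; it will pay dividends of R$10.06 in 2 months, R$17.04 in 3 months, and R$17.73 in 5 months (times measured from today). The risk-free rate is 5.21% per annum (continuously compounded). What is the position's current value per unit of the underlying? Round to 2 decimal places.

PV(remaining dividends) I = 10.06·e^(−0.0521·2/12) + 17.04·e^(−0.0521·3/12) + 17.73·e^(−0.0521·5/12) = 44.1418
Current forward F = (S − I)·e^(rT) = (661.55 − 44.1418)·e^(0.0521·6/12) = 617.4082 × 1.026392 = 633.7028
Value (long) = (F − K)·e^(−rT) = (633.7028 − 690.51) × 0.974286 = -55.3465
Value = -R$55.35

-R$55.35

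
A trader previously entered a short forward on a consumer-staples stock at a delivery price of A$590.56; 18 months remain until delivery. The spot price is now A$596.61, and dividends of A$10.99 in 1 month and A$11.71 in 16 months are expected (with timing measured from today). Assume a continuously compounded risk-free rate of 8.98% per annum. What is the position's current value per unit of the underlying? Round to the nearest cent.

PV(remaining dividends) I = 10.99·e^(−0.0898·1/12) + 11.71·e^(−0.0898·16/12) = 21.2967
Current forward F = (S − I)·e^(rT) = (596.61 − 21.2967)·e^(0.0898·18/12) = 575.3133 × 1.144193 = 658.2695
Value (long) = (F − K)·e^(−rT) = (658.2695 − 590.56) × 0.873978 = 59.1766
Short position value = −(long value) = -A$59.18

-A$59.18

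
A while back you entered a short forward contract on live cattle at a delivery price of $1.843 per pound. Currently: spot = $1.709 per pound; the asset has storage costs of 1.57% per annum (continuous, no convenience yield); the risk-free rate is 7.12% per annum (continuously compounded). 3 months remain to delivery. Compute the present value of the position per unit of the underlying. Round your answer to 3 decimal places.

Current fair forward for the remaining 3 months: F = S·e^((r + u)·T), (r + u) = 0.0712 + 0.0157 = 0.0869
F = 1.709 · e^(0.0869 × 3/12) = 1.709 × 1.021963 = 1.7465
Value of long forward = (F − K)·e^(−rT) = (1.7465 − 1.843) · e^(−0.0712·3/12)
= -0.0965 × 0.982357 = -0.095
Short position value = −(long value) = $0.095

$0.095 per pound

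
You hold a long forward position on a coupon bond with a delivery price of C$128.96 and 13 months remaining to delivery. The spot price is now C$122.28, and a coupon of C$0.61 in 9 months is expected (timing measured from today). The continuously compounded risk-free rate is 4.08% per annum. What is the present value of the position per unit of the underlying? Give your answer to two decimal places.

-C$1.70

PV(remaining coupons) I = 0.61·e^(−0.0408·9/12) = 0.5916
Current forward F = (S − I)·e^(rT) = (122.28 − 0.5916)·e^(0.0408·13/12) = 121.6884 × 1.045191 = 127.1876
Value (long) = (F − K)·e^(−rT) = (127.1876 − 128.96) × 0.956763 = -1.6958
Value = -C$1.70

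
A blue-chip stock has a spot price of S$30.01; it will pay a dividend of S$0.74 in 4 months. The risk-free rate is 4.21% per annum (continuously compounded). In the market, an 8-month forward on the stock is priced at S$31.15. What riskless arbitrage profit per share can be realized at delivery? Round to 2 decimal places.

S$1.04 per share

PV(dividends) I = 0.74·e^(−0.0421·4/12) = 0.7297
Fair forward F* = (S − I)·e^(rT) = (30.01 − 0.7297)·e^0.028067 = 29.2803 × 1.028465 = 30.1138
Market S$31.15 > fair 30.1138: forward overpriced → cash-and-carry (borrow at r, buy the stock and collect the dividends, short the forward).
Profit at T = |F_mkt − F*| = |31.15 − 30.1138| = S$1.04 per share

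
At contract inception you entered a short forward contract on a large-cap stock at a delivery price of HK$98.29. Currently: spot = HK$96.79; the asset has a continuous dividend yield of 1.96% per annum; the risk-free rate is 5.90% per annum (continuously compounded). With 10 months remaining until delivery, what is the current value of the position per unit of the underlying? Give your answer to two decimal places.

Current fair forward for the remaining 10 months: F = S·e^((r − q)·T), (r − q) = 0.0590 − 0.0196 = 0.0394
F = 96.79 · e^(0.0394 × 10/12) = 96.79 × 1.033378 = 100.0207
Value of long forward = (F − K)·e^(−rT) = (100.0207 − 98.29) · e^(−0.0590·10/12)
= 1.7307 × 0.952022 = 1.65
Short position value = −(long value) = -HK$1.65

-HK$1.65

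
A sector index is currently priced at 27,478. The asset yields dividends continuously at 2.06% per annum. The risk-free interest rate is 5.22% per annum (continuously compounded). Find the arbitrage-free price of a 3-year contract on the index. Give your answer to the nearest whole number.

30,210

F = S·e^((r − q)T) = 27478 · e^((0.0522 − 0.0206) × 3)
= 27478 · e^0.094800 = 27478 × 1.099439
F = 30,210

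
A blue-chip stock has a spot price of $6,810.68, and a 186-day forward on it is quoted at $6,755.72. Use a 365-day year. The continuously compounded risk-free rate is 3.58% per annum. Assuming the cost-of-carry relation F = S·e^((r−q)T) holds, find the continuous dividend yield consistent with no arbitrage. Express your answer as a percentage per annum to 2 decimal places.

5.17%

From F = S·e^((r−q)T): (r − q) = ln(F/S)/T
ln(6755.72/6810.68) = ln(0.991930) = -0.008103
(r − q) = -0.008103 / (186/365) = -0.015901
q = r − ln(F/S)/T = 0.0358 + 0.015901 = 0.051701
q = 5.17%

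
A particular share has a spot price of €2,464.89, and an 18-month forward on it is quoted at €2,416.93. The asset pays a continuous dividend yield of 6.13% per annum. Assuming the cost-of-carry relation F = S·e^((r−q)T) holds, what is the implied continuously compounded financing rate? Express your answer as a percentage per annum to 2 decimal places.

From F = S·e^((r−q)T): (r − q) = ln(F/S)/T
ln(2416.93/2464.89) = ln(0.980543) = -0.019649
(r − q) = -0.019649 / (18/12) = -0.013099
r = ln(F/S)/T + q = -0.013099 + 0.0613 = 0.048201
r = 4.82%

4.82%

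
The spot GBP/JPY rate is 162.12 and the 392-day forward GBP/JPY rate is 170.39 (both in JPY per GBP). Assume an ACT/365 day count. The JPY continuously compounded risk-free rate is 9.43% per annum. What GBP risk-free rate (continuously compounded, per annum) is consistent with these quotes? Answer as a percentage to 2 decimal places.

4.80%

F = S·e^((r_JPY − r_GBP)T) ⇒ r_GBP = r_JPY − ln(F/S)/T
ln(170.39/162.12) = 0.049753; /(392/365) = 0.046326
r_GBP = 0.0943 − 0.046326 = 0.047974
r_GBP = 4.80%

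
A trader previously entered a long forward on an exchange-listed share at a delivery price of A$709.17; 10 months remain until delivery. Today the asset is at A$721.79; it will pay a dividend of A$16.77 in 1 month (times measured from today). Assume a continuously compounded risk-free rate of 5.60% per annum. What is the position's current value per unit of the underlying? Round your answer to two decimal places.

PV(remaining dividends) I = 16.77·e^(−0.0560·1/12) = 16.6919
Current forward F = (S − I)·e^(rT) = (721.79 − 16.6919)·e^(0.0560·10/12) = 705.0981 × 1.047773 = 738.7828
Value (long) = (F − K)·e^(−rT) = (738.7828 − 709.17) × 0.954405 = 28.2626
Value = A$28.26

A$28.26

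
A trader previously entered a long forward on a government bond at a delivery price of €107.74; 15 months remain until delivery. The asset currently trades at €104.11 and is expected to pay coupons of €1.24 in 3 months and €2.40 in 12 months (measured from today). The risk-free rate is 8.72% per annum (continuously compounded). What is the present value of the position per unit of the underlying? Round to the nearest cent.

PV(remaining coupons) I = 1.24·e^(−0.0872·3/12) + 2.40·e^(−0.0872·12/12) = 3.4128
Current forward F = (S − I)·e^(rT) = (104.11 − 3.4128)·e^(0.0872·15/12) = 100.6972 × 1.115162 = 112.2937
Value (long) = (F − K)·e^(−rT) = (112.2937 − 107.74) × 0.896730 = 4.0834
Value = €4.08

€4.08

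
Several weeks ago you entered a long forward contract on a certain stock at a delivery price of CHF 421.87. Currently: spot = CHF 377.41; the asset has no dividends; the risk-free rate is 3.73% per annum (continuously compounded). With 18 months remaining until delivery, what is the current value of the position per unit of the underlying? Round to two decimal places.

-CHF 21.50

Current fair forward for the remaining 18 months: F = S·e^(r·T), r = 0.0373
F = 377.41 · e^(0.0373 × 18/12) = 377.41 × 1.057545 = 399.1281
Value of long forward = (F − K)·e^(−rT) = (399.1281 − 421.87) · e^(−0.0373·18/12)
= -22.7419 × 0.945586 = -21.50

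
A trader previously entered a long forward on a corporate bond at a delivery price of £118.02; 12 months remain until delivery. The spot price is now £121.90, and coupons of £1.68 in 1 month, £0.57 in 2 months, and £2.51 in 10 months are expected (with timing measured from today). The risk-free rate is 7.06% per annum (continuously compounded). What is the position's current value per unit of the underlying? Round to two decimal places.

PV(remaining coupons) I = 1.68·e^(−0.0706·1/12) + 0.57·e^(−0.0706·2/12) + 2.51·e^(−0.0706·10/12) = 4.6001
Current forward F = (S − I)·e^(rT) = (121.90 − 4.6001)·e^(0.0706·12/12) = 117.2999 × 1.073152 = 125.8806
Value (long) = (F − K)·e^(−rT) = (125.8806 − 118.02) × 0.931835 = 7.3248
Value = £7.32

£7.32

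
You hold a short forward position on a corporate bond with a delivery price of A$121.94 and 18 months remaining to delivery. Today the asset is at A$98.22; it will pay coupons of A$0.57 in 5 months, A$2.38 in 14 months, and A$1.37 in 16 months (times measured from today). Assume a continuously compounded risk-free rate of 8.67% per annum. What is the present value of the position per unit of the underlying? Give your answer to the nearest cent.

PV(remaining coupons) I = 0.57·e^(−0.0867·5/12) + 2.38·e^(−0.0867·14/12) + 1.37·e^(−0.0867·16/12) = 3.9213
Current forward F = (S − I)·e^(rT) = (98.22 − 3.9213)·e^(0.0867·18/12) = 94.2987 × 1.138885 = 107.3954
Value (long) = (F − K)·e^(−rT) = (107.3954 − 121.94) × 0.878052 = -12.7709
Short position value = −(long value) = A$12.77

A$12.77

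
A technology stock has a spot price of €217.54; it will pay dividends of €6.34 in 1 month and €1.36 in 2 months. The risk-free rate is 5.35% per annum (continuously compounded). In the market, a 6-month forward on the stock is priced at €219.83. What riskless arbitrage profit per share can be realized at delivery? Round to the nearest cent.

€4.26 per share

PV(dividends) I = 6.34·e^(−0.0535·1/12) + 1.36·e^(−0.0535·2/12) = 7.6597
Fair forward F* = (S − I)·e^(rT) = (217.54 − 7.6597)·e^0.026750 = 209.8803 × 1.027111 = 215.5704
Market €219.83 > fair 215.5704: forward overpriced → cash-and-carry (borrow at r, buy the stock and collect the dividends, short the forward).
Profit at T = |F_mkt − F*| = |219.83 − 215.5704| = €4.26 per share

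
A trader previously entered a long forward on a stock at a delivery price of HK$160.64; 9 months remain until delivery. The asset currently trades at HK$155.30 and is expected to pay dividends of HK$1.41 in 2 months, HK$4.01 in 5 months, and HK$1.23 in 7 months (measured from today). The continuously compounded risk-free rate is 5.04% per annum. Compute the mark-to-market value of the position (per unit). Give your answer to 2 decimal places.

PV(remaining dividends) I = 1.41·e^(−0.0504·2/12) + 4.01·e^(−0.0504·5/12) + 1.23·e^(−0.0504·7/12) = 6.5192
Current forward F = (S − I)·e^(rT) = (155.30 − 6.5192)·e^(0.0504·9/12) = 148.7808 × 1.038524 = 154.5124
Value (long) = (F − K)·e^(−rT) = (154.5124 − 160.64) × 0.962906 = -5.9003
Value = -HK$5.90

-HK$5.90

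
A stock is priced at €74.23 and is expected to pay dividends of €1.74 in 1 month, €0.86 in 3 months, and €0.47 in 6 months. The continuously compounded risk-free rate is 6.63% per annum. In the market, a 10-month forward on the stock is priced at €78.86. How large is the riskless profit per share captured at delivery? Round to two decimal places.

PV(dividends) I = 1.74·e^(−0.0663·1/12) + 0.86·e^(−0.0663·3/12) + 0.47·e^(−0.0663·6/12) = 3.0310
Fair forward F* = (S − I)·e^(rT) = (74.23 − 3.0310)·e^0.055250 = 71.1990 × 1.056805 = 75.2435
Market €78.86 > fair 75.2435: forward overpriced → cash-and-carry (borrow at r, buy the stock and collect the dividends, short the forward).
Profit at T = |F_mkt − F*| = |78.86 − 75.2435| = €3.62 per share

€3.62 per share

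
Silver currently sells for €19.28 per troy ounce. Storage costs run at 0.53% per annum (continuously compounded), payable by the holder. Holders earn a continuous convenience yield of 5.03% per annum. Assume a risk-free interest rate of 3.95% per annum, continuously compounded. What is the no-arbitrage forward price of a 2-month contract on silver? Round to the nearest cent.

€19.26 per troy ounce

Net carry = r + u − y = 0.0395 + 0.0053 − 0.0503 = -0.0055
F = S·e^((r+u−y)T) = 19.28 · e^(-0.0055 × 2/12) = 19.28 · e^-0.000917
= 19.28 × 0.999083 = €19.26 per troy ounce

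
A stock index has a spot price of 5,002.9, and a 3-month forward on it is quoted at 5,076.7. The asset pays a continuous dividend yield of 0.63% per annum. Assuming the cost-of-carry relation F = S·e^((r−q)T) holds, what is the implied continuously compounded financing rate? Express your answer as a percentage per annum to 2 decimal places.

6.49%

From F = S·e^((r−q)T): (r − q) = ln(F/S)/T
ln(5076.7/5002.9) = ln(1.014751) = 0.014643
(r − q) = 0.014643 / (3/12) = 0.058572
r = ln(F/S)/T + q = 0.058572 + 0.0063 = 0.064872
r = 6.49%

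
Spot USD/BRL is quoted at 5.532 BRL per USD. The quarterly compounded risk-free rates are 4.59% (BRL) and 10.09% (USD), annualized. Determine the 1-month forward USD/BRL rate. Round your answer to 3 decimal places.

By covered interest parity, F = S · (1+r_BRL/4)^(4T) / (1+r_USD/4)^(4T)
= 5.532 × 1.003810 / 1.008339 = 5.532 × 0.995508
F = 5.507 BRL per USD

5.507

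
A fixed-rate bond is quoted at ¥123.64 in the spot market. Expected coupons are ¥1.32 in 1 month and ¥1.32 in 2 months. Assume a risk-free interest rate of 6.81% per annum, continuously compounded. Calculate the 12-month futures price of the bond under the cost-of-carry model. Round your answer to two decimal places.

PV(coupons) I = 1.32·e^(−0.0681·1/12) + 1.32·e^(−0.0681·2/12)
I = 1.3125 + 1.3051 = 2.6176
F = (S − I)·e^(rT) = (123.64 − 2.6176) · e^(0.0681·12/12)
= 121.0224 · e^0.068100 = 121.0224 × 1.070472 = ¥129.55

¥129.55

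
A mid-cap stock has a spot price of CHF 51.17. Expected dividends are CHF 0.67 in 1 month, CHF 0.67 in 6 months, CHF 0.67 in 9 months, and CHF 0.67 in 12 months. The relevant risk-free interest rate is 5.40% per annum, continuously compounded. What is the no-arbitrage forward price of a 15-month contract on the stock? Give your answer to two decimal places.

CHF 51.96

PV(dividends) I = 0.67·e^(−0.0540·1/12) + 0.67·e^(−0.0540·6/12) + 0.67·e^(−0.0540·9/12) + 0.67·e^(−0.0540·12/12)
I = 0.6670 + 0.6522 + 0.6434 + 0.6348 = 2.5974
F = (S − I)·e^(rT) = (51.17 − 2.5974) · e^(0.0540·15/12)
= 48.5726 · e^0.067500 = 48.5726 × 1.069830 = CHF 51.96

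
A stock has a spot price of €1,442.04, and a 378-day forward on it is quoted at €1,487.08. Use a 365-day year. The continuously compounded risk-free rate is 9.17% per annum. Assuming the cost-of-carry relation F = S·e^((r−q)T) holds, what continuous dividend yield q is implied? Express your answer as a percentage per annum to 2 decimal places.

6.20%

From F = S·e^((r−q)T): (r − q) = ln(F/S)/T
ln(1487.08/1442.04) = ln(1.031234) = 0.030756
(r − q) = 0.030756 / (378/365) = 0.029698
q = r − ln(F/S)/T = 0.0917 − 0.029698 = 0.062002
q = 6.20%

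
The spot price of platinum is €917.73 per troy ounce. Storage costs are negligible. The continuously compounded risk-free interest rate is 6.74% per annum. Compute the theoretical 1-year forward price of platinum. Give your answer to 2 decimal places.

F = S·e^(rT) = 917.73 · e^(0.0674 × 1) = 917.73 · e^0.067400
= 917.73 × 1.069723 = €981.72 per troy ounce

€981.72 per troy ounce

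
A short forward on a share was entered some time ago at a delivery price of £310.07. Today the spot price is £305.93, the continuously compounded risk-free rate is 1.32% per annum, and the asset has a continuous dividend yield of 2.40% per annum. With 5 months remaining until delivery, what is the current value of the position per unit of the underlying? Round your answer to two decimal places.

£5.48

Current fair forward for the remaining 5 months: F = S·e^((r − q)·T), (r − q) = 0.0132 − 0.0240 = -0.0108
F = 305.93 · e^(-0.0108 × 5/12) = 305.93 × 0.995510 = 304.5564
Value of long forward = (F − K)·e^(−rT) = (304.5564 − 310.07) · e^(−0.0132·5/12)
= -5.5136 × 0.994515 = -5.48
Short position value = −(long value) = £5.48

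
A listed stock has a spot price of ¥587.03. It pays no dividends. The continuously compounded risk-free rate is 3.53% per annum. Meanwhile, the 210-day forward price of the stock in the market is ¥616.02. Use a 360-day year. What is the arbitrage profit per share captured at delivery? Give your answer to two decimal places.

Fair forward: F* = S·e^(carry·T), with carry = r = 0.0353
F* = 587.03 · e^(0.0353 × 210/360) = 587.03 · e^0.020592 = 587.03 × 1.020805 = ¥599.2432
Market ¥616.02 > fair ¥599.2432: forward overpriced → cash-and-carry (buy spot, short the forward).
At maturity, profit = |F_mkt − F*| = |616.02 − 599.2432| = ¥16.78 per share

¥16.78 per share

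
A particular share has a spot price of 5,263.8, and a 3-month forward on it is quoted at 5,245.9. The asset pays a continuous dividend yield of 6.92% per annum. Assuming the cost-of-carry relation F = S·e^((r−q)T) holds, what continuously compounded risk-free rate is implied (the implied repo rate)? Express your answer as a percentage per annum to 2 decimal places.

From F = S·e^((r−q)T): (r − q) = ln(F/S)/T
ln(5245.9/5263.8) = ln(0.996599) = -0.003407
(r − q) = -0.003407 / (3/12) = -0.013628
r = ln(F/S)/T + q = -0.013628 + 0.0692 = 0.055572
r = 5.56%

5.56%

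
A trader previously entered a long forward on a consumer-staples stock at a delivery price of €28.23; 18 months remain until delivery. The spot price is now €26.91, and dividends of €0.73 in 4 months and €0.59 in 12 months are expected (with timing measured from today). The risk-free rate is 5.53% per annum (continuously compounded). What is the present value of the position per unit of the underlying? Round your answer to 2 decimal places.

-€0.35

PV(remaining dividends) I = 0.73·e^(−0.0553·4/12) + 0.59·e^(−0.0553·12/12) = 1.2749
Current forward F = (S − I)·e^(rT) = (26.91 − 1.2749)·e^(0.0553·18/12) = 25.6351 × 1.086487 = 27.8522
Value (long) = (F − K)·e^(−rT) = (27.8522 − 28.23) × 0.920397 = -0.3477
Value = -€0.35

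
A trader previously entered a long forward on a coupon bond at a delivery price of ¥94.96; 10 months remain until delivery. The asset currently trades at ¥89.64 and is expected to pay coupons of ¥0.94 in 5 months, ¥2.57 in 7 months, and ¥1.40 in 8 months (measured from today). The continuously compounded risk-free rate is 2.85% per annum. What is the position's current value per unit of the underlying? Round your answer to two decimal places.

-¥7.92

PV(remaining coupons) I = 0.94·e^(−0.0285·5/12) + 2.57·e^(−0.0285·7/12) + 1.40·e^(−0.0285·8/12) = 4.8302
Current forward F = (S − I)·e^(rT) = (89.64 − 4.8302)·e^(0.0285·10/12) = 84.8098 × 1.024034 = 86.8481
Value (long) = (F − K)·e^(−rT) = (86.8481 − 94.96) × 0.976530 = -7.9215
Value = -¥7.92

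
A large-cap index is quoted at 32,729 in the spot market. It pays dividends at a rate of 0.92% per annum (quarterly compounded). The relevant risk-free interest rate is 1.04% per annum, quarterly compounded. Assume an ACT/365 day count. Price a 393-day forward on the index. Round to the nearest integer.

32,771

F = S · (1+r/4)^(4T) / (1+q/4)^(4T)
= 32729 × 1.011246 / 1.009943 = 32729 × 1.001290
F = 32,771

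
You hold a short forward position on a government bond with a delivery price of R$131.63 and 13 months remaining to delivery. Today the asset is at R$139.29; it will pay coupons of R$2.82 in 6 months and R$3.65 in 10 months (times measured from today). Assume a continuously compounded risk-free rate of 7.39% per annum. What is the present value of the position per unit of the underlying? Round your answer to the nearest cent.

-R$11.64

PV(remaining coupons) I = 2.82·e^(−0.0739·6/12) + 3.65·e^(−0.0739·10/12) = 6.1497
Current forward F = (S − I)·e^(rT) = (139.29 − 6.1497)·e^(0.0739·13/12) = 133.1403 × 1.083350 = 144.2375
Value (long) = (F − K)·e^(−rT) = (144.2375 − 131.63) × 0.923062 = 11.6375
Short position value = −(long value) = -R$11.64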